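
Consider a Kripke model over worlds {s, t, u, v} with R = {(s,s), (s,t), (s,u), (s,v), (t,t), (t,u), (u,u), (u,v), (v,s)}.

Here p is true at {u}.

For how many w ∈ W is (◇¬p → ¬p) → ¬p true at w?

s: ◇¬p → ¬p is T, ¬p is T. ✓
t: ◇¬p → ¬p is T, ¬p is T. ✓
u: ◇¬p → ¬p is F, ¬p is F. ✓
v: ◇¬p → ¬p is T, ¬p is T. ✓
Satisfying worlds: {s, t, u, v}.

4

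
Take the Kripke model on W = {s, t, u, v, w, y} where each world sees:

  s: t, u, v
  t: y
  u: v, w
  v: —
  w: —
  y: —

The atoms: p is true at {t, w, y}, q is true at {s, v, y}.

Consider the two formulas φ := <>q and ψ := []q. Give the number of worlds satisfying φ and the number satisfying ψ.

For <>q:
s: successors {t, u, v}; q there: t:F, u:F, v:T. ✓
t: successors {y}; q there: y:T. ✓
u: successors {v, w}; q there: v:T, w:F. ✓
v: no successors, so <>q fails. ✗
w: no successors, so <>q fails. ✗
y: no successors, so <>q fails. ✗
— 3 worlds.
For []q:
s: successors {t, u, v}; q there: t:F, u:F, v:T. ✗
t: successors {y}; q there: y:T. ✓
u: successors {v, w}; q there: v:T, w:F. ✗
v: no successors, so []q holds vacuously. ✓
w: no successors, so []q holds vacuously. ✓
y: no successors, so []q holds vacuously. ✓
— 4 worlds.

3 and 4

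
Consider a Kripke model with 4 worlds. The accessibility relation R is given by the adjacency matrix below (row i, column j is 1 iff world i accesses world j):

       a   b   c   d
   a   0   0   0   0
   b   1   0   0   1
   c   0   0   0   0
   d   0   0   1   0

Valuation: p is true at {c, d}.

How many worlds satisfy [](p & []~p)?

3

a: no successors, so [](p & []~p) holds vacuously. ✓
b: successors {a, d}; p & []~p there: a:F, d:F. ✗
c: no successors, so [](p & []~p) holds vacuously. ✓
d: successors {c}; p & []~p there: c:T. ✓
Satisfying worlds: {a, c, d}.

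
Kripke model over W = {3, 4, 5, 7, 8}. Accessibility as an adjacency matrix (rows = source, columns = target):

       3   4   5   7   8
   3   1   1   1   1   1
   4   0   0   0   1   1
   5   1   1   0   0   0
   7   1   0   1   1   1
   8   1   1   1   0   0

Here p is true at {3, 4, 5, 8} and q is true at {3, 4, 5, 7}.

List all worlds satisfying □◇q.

{3, 4, 5, 7, 8}

3: successors {3, 4, 5, 7, 8}; ◇q there: 3:T, 4:T, 5:T, 7:T, 8:T. ✓
4: successors {7, 8}; ◇q there: 7:T, 8:T. ✓
5: successors {3, 4}; ◇q there: 3:T, 4:T. ✓
7: successors {3, 5, 7, 8}; ◇q there: 3:T, 5:T, 7:T, 8:T. ✓
8: successors {3, 4, 5}; ◇q there: 3:T, 4:T, 5:T. ✓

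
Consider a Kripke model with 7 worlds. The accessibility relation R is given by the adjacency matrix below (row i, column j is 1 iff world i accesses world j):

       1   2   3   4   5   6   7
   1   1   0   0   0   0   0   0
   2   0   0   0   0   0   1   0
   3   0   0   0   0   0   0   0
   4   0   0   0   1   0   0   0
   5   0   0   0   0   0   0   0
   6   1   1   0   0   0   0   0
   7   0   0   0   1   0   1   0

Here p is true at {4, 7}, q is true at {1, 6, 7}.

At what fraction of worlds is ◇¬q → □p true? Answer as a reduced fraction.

1: ◇¬q is F, □p is F. ✓
2: ◇¬q is F, □p is F. ✓
3: ◇¬q is F, □p is T. ✓
4: ◇¬q is T, □p is T. ✓
5: ◇¬q is F, □p is T. ✓
6: ◇¬q is T, □p is F. ✗
7: ◇¬q is T, □p is F. ✗
That's 5 of 7 worlds, so 5/7.

5/7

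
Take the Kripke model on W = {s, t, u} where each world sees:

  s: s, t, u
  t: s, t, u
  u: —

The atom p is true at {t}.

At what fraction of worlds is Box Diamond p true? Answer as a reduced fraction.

1/3

s: successors {s, t, u}; Diamond p there: s:T, t:T, u:F. ✗
t: successors {s, t, u}; Diamond p there: s:T, t:T, u:F. ✗
u: no successors, so Box Diamond p holds vacuously. ✓
That's 1 of 3 worlds, so 1/3.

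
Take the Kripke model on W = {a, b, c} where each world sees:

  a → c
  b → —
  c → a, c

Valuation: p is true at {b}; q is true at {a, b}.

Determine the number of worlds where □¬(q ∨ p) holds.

2

a: successors {c}; ¬(q ∨ p) there: c:T. ✓
b: no successors, so □¬(q ∨ p) holds vacuously. ✓
c: successors {a, c}; ¬(q ∨ p) there: a:F, c:T. ✗
Satisfying worlds: {a, b}.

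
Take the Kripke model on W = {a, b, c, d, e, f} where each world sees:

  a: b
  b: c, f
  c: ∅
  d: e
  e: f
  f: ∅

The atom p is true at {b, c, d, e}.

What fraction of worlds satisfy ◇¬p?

a: successors {b}; ¬p there: b:F. ✗
b: successors {c, f}; ¬p there: c:F, f:T. ✓
c: no successors, so ◇¬p fails. ✗
d: successors {e}; ¬p there: e:F. ✗
e: successors {f}; ¬p there: f:T. ✓
f: no successors, so ◇¬p fails. ✗
That's 2 of 6 worlds, so 2/6 = 1/3.

1/3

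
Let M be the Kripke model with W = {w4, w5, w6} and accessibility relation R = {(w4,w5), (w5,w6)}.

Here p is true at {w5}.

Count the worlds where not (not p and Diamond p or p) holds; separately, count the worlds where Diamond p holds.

For not (not p and Diamond p or p):
w4: not p and Diamond p or p is T. ✗
w5: not p and Diamond p or p is T. ✗
w6: not p and Diamond p or p is F. ✓
— 1 world.
For Diamond p:
w4: successors {w5}; p there: w5:T. ✓
w5: successors {w6}; p there: w6:F. ✗
w6: no successors, so Diamond p fails. ✗
— 1 world.

1 and 1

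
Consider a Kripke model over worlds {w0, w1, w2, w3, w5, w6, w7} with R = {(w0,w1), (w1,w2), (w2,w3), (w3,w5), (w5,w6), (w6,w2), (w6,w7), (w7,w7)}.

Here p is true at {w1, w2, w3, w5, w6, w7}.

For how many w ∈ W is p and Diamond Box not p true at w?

w0: p is F, Diamond Box not p is F. ✗
w1: p is T, Diamond Box not p is F. ✗
w2: p is T, Diamond Box not p is F. ✗
w3: p is T, Diamond Box not p is F. ✗
w5: p is T, Diamond Box not p is F. ✗
w6: p is T, Diamond Box not p is F. ✗
w7: p is T, Diamond Box not p is F. ✗
Satisfying worlds: ∅.

0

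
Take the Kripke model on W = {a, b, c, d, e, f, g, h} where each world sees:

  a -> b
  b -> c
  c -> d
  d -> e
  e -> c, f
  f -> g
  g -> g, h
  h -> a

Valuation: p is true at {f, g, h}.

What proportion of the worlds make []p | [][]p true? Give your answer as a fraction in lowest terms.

1/4

a: []p is F, [][]p is F. ✗
b: []p is F, [][]p is F. ✗
c: []p is F, [][]p is F. ✗
d: []p is F, [][]p is F. ✗
e: []p is F, [][]p is F. ✗
f: []p is T, [][]p is T. ✓
g: []p is T, [][]p is F. ✓
h: []p is F, [][]p is F. ✗
That's 2 of 8 worlds, so 2/8 = 1/4.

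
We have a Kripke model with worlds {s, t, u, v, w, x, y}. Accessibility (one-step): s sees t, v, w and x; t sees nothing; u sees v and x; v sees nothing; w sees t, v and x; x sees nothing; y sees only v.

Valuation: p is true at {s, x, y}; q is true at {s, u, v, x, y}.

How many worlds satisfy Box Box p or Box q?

s: Box Box p is F, Box q is F. ✗
t: Box Box p is T, Box q is T. ✓
u: Box Box p is T, Box q is T. ✓
v: Box Box p is T, Box q is T. ✓
w: Box Box p is T, Box q is F. ✓
x: Box Box p is T, Box q is T. ✓
y: Box Box p is T, Box q is T. ✓
Satisfying worlds: {t, u, v, w, x, y}.

6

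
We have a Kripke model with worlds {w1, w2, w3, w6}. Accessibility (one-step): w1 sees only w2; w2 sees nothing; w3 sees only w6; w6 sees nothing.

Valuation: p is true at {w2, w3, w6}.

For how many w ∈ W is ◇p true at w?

w1: successors {w2}; p there: w2:T. ✓
w2: no successors, so ◇p fails. ✗
w3: successors {w6}; p there: w6:T. ✓
w6: no successors, so ◇p fails. ✗
Satisfying worlds: {w1, w3}.

2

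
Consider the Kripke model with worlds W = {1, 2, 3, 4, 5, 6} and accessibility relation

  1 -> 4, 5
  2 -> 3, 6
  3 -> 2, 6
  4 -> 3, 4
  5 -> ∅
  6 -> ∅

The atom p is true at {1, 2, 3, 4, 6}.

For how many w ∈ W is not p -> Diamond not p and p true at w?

5

1: not p is F, Diamond not p and p is T. ✓
2: not p is F, Diamond not p and p is F. ✓
3: not p is F, Diamond not p and p is F. ✓
4: not p is F, Diamond not p and p is F. ✓
5: not p is T, Diamond not p and p is F. ✗
6: not p is F, Diamond not p and p is F. ✓
Satisfying worlds: {1, 2, 3, 4, 6}.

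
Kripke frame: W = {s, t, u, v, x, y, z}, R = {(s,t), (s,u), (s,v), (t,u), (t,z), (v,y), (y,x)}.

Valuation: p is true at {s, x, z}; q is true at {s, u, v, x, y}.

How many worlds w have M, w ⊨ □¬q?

3

s: successors {t, u, v}; ¬q there: t:T, u:F, v:F. ✗
t: successors {u, z}; ¬q there: u:F, z:T. ✗
u: no successors, so □¬q holds vacuously. ✓
v: successors {y}; ¬q there: y:F. ✗
x: no successors, so □¬q holds vacuously. ✓
y: successors {x}; ¬q there: x:F. ✗
z: no successors, so □¬q holds vacuously. ✓
Satisfying worlds: {u, x, z}.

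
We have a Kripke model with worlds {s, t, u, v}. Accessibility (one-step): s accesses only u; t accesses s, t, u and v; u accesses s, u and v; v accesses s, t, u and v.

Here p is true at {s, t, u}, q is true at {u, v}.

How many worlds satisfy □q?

s: successors {u}; q there: u:T. ✓
t: successors {s, t, u, v}; q there: s:F, t:F, u:T, v:T. ✗
u: successors {s, u, v}; q there: s:F, u:T, v:T. ✗
v: successors {s, t, u, v}; q there: s:F, t:F, u:T, v:T. ✗
Satisfying worlds: {s}.

1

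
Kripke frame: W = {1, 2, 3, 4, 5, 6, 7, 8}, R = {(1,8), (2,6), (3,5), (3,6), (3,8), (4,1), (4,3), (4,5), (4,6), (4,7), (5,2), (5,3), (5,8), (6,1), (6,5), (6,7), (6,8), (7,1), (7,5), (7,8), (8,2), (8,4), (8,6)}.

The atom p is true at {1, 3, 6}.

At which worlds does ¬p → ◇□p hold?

{1, 3, 5, 6, 8}

1: ¬p is F, ◇□p is F. ✓
2: ¬p is T, ◇□p is F. ✗
3: ¬p is F, ◇□p is F. ✓
4: ¬p is T, ◇□p is F. ✗
5: ¬p is T, ◇□p is T. ✓
6: ¬p is F, ◇□p is F. ✓
7: ¬p is T, ◇□p is F. ✗
8: ¬p is T, ◇□p is T. ✓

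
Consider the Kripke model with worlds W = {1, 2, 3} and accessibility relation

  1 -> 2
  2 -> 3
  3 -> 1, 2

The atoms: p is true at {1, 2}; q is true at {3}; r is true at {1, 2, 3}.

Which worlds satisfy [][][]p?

{1}

1: successors {2}; [][]p there: 2:T. ✓
2: successors {3}; [][]p there: 3:F. ✗
3: successors {1, 2}; [][]p there: 1:F, 2:T. ✗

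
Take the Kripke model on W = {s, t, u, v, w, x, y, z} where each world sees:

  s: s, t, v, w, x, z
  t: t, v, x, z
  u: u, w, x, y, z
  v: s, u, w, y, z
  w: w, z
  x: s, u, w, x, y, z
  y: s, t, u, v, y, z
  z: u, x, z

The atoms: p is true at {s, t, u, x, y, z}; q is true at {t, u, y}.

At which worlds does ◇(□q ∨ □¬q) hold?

s: successors {s, t, v, w, x, z}; □q ∨ □¬q there: s:F, t:F, v:F, w:T, x:F, z:F. ✓
t: successors {t, v, x, z}; □q ∨ □¬q there: t:F, v:F, x:F, z:F. ✗
u: successors {u, w, x, y, z}; □q ∨ □¬q there: u:F, w:T, x:F, y:F, z:F. ✓
v: successors {s, u, w, y, z}; □q ∨ □¬q there: s:F, u:F, w:T, y:F, z:F. ✓
w: successors {w, z}; □q ∨ □¬q there: w:T, z:F. ✓
x: successors {s, u, w, x, y, z}; □q ∨ □¬q there: s:F, u:F, w:T, x:F, y:F, z:F. ✓
y: successors {s, t, u, v, y, z}; □q ∨ □¬q there: s:F, t:F, u:F, v:F, y:F, z:F. ✗
z: successors {u, x, z}; □q ∨ □¬q there: u:F, x:F, z:F. ✗

{s, u, v, w, x}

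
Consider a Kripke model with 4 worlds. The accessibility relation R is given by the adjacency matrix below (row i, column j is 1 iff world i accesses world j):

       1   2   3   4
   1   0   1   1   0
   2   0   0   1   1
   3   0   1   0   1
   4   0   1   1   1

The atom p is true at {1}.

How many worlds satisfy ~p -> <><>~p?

4

1: ~p is F, <><>~p is T. ✓
2: ~p is T, <><>~p is T. ✓
3: ~p is T, <><>~p is T. ✓
4: ~p is T, <><>~p is T. ✓
Satisfying worlds: {1, 2, 3, 4}.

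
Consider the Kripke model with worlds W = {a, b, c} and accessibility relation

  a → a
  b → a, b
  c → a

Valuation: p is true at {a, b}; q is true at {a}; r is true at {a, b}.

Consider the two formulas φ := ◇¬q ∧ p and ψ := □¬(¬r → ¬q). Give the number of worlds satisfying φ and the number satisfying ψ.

For ◇¬q ∧ p:
a: ◇¬q is F, p is T. ✗
b: ◇¬q is T, p is T. ✓
c: ◇¬q is F, p is F. ✗
— 1 world.
For □¬(¬r → ¬q):
a: successors {a}; ¬(¬r → ¬q) there: a:F. ✗
b: successors {a, b}; ¬(¬r → ¬q) there: a:F, b:F. ✗
c: successors {a}; ¬(¬r → ¬q) there: a:F. ✗
— 0 worlds.

1 and 0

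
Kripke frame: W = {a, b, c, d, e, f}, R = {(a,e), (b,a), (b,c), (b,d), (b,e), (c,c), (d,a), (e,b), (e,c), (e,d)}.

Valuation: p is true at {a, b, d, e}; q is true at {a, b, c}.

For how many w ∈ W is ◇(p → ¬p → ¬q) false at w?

1

a: successors {e}; p → ¬p → ¬q there: e:T. ✓
b: successors {a, c, d, e}; p → ¬p → ¬q there: a:T, c:T, d:T, e:T. ✓
c: successors {c}; p → ¬p → ¬q there: c:T. ✓
d: successors {a}; p → ¬p → ¬q there: a:T. ✓
e: successors {b, c, d}; p → ¬p → ¬q there: b:T, c:T, d:T. ✓
f: no successors, so ◇(p → ¬p → ¬q) fails. ✗
Satisfying worlds: {a, b, c, d, e}.
So ◇(p → ¬p → ¬q) fails at the other 1 world.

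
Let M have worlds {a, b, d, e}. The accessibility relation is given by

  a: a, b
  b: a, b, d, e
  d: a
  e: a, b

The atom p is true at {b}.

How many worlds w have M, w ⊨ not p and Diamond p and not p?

a: not p and Diamond p is T, not p is T. ✓
b: not p and Diamond p is F, not p is F. ✗
d: not p and Diamond p is F, not p is T. ✗
e: not p and Diamond p is T, not p is T. ✓
Satisfying worlds: {a, e}.

2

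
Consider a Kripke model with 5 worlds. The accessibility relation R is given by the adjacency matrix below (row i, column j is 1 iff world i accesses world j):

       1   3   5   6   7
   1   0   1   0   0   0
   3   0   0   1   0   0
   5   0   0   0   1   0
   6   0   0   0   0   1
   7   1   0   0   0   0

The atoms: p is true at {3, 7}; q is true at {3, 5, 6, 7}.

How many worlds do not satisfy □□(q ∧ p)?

1: successors {3}; □(q ∧ p) there: 3:F. ✗
3: successors {5}; □(q ∧ p) there: 5:F. ✗
5: successors {6}; □(q ∧ p) there: 6:T. ✓
6: successors {7}; □(q ∧ p) there: 7:F. ✗
7: successors {1}; □(q ∧ p) there: 1:T. ✓
Satisfying worlds: {5, 7}.
So □□(q ∧ p) fails at the other 3 worlds.

3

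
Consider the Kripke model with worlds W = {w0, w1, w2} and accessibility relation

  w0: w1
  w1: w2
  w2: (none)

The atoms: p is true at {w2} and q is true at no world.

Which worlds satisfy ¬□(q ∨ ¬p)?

{w1}

w0: □(q ∨ ¬p) is T. ✗
w1: □(q ∨ ¬p) is F. ✓
w2: □(q ∨ ¬p) is T. ✗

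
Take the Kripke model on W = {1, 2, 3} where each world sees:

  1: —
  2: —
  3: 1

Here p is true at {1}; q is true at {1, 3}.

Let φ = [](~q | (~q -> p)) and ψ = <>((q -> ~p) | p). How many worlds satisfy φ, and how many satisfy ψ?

For [](~q | (~q -> p)):
1: no successors, so [](~q | (~q -> p)) holds vacuously. ✓
2: no successors, so [](~q | (~q -> p)) holds vacuously. ✓
3: successors {1}; ~q | (~q -> p) there: 1:T. ✓
— 3 worlds.
For <>((q -> ~p) | p):
1: no successors, so <>((q -> ~p) | p) fails. ✗
2: no successors, so <>((q -> ~p) | p) fails. ✗
3: successors {1}; (q -> ~p) | p there: 1:T. ✓
— 1 world.

3 and 1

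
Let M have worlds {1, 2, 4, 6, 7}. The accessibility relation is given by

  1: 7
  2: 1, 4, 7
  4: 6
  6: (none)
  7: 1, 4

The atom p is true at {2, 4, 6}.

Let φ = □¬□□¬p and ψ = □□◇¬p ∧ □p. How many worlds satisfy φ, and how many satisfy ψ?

2 and 2

For □¬□□¬p:
1: successors {7}; ¬□□¬p there: 7:T. ✓
2: successors {1, 4, 7}; ¬□□¬p there: 1:T, 4:F, 7:T. ✗
4: successors {6}; ¬□□¬p there: 6:F. ✗
6: no successors, so □¬□□¬p holds vacuously. ✓
7: successors {1, 4}; ¬□□¬p there: 1:T, 4:F. ✗
— 2 worlds.
For □□◇¬p ∧ □p:
1: □□◇¬p is F, □p is F. ✗
2: □□◇¬p is F, □p is F. ✗
4: □□◇¬p is T, □p is T. ✓
6: □□◇¬p is T, □p is T. ✓
7: □□◇¬p is F, □p is F. ✗
— 2 worlds.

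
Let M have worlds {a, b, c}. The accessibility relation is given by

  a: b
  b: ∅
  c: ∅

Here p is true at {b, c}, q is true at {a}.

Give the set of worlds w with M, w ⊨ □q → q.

a: □q is F, q is T. ✓
b: □q is T, q is F. ✗
c: □q is T, q is F. ✗

{a}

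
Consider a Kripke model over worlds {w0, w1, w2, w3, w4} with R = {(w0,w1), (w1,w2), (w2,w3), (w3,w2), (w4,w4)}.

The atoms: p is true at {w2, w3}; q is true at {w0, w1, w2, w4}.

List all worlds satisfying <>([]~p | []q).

{w0, w2, w4}

w0: successors {w1}; []~p | []q there: w1:T. ✓
w1: successors {w2}; []~p | []q there: w2:F. ✗
w2: successors {w3}; []~p | []q there: w3:T. ✓
w3: successors {w2}; []~p | []q there: w2:F. ✗
w4: successors {w4}; []~p | []q there: w4:T. ✓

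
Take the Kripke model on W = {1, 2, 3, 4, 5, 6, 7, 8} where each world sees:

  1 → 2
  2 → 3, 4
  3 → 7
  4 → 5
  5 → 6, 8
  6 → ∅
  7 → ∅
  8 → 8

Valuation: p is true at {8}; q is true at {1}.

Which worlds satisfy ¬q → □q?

{1, 6, 7}

1: ¬q is F, □q is F. ✓
2: ¬q is T, □q is F. ✗
3: ¬q is T, □q is F. ✗
4: ¬q is T, □q is F. ✗
5: ¬q is T, □q is F. ✗
6: ¬q is T, □q is T. ✓
7: ¬q is T, □q is T. ✓
8: ¬q is T, □q is F. ✗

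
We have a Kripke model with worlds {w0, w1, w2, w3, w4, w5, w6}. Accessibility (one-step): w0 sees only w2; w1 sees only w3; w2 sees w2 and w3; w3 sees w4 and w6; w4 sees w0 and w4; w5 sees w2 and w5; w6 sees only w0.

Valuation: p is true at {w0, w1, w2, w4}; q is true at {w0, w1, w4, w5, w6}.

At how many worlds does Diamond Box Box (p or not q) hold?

w0: successors {w2}; Box Box (p or not q) there: w2:F. ✗
w1: successors {w3}; Box Box (p or not q) there: w3:T. ✓
w2: successors {w2, w3}; Box Box (p or not q) there: w2:F, w3:T. ✓
w3: successors {w4, w6}; Box Box (p or not q) there: w4:T, w6:T. ✓
w4: successors {w0, w4}; Box Box (p or not q) there: w0:T, w4:T. ✓
w5: successors {w2, w5}; Box Box (p or not q) there: w2:F, w5:F. ✗
w6: successors {w0}; Box Box (p or not q) there: w0:T. ✓
Satisfying worlds: {w1, w2, w3, w4, w6}.

5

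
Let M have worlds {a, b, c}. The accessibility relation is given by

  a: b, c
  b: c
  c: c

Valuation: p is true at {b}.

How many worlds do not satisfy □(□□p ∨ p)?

3

a: successors {b, c}; □□p ∨ p there: b:T, c:F. ✗
b: successors {c}; □□p ∨ p there: c:F. ✗
c: successors {c}; □□p ∨ p there: c:F. ✗
Satisfying worlds: ∅.
So □(□□p ∨ p) fails at the other 3 worlds.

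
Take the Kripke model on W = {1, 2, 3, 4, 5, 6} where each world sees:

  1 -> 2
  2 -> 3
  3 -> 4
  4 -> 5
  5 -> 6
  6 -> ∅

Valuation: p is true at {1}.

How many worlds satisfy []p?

1

1: successors {2}; p there: 2:F. ✗
2: successors {3}; p there: 3:F. ✗
3: successors {4}; p there: 4:F. ✗
4: successors {5}; p there: 5:F. ✗
5: successors {6}; p there: 6:F. ✗
6: no successors, so []p holds vacuously. ✓
Satisfying worlds: {6}.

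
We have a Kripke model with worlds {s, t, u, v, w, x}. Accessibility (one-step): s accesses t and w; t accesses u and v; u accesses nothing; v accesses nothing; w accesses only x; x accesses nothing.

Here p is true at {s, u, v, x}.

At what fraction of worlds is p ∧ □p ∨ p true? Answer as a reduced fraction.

2/3

s: p ∧ □p is F, p is T. ✓
t: p ∧ □p is F, p is F. ✗
u: p ∧ □p is T, p is T. ✓
v: p ∧ □p is T, p is T. ✓
w: p ∧ □p is F, p is F. ✗
x: p ∧ □p is T, p is T. ✓
That's 4 of 6 worlds, so 4/6 = 2/3.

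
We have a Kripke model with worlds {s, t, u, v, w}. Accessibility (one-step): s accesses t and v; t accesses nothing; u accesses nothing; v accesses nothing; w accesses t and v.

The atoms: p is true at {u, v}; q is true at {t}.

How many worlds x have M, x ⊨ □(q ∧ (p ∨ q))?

s: successors {t, v}; q ∧ (p ∨ q) there: t:T, v:F. ✗
t: no successors, so □(q ∧ (p ∨ q)) holds vacuously. ✓
u: no successors, so □(q ∧ (p ∨ q)) holds vacuously. ✓
v: no successors, so □(q ∧ (p ∨ q)) holds vacuously. ✓
w: successors {t, v}; q ∧ (p ∨ q) there: t:T, v:F. ✗
Satisfying worlds: {t, u, v}.

3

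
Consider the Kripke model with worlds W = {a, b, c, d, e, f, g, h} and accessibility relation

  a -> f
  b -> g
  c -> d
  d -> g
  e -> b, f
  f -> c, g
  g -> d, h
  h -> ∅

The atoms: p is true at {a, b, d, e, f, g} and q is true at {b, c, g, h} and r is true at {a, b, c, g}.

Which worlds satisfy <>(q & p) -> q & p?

{a, b, c, g, h}

a: <>(q & p) is F, q & p is F. ✓
b: <>(q & p) is T, q & p is T. ✓
c: <>(q & p) is F, q & p is F. ✓
d: <>(q & p) is T, q & p is F. ✗
e: <>(q & p) is T, q & p is F. ✗
f: <>(q & p) is T, q & p is F. ✗
g: <>(q & p) is F, q & p is T. ✓
h: <>(q & p) is F, q & p is F. ✓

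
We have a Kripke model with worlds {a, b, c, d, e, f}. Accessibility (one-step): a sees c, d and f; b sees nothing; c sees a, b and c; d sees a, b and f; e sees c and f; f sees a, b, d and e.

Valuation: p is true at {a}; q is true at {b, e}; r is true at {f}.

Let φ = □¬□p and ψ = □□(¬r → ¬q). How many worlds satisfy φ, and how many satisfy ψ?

For □¬□p:
a: successors {c, d, f}; ¬□p there: c:T, d:T, f:T. ✓
b: no successors, so □¬□p holds vacuously. ✓
c: successors {a, b, c}; ¬□p there: a:T, b:F, c:T. ✗
d: successors {a, b, f}; ¬□p there: a:T, b:F, f:T. ✗
e: successors {c, f}; ¬□p there: c:T, f:T. ✓
f: successors {a, b, d, e}; ¬□p there: a:T, b:F, d:T, e:T. ✗
— 3 worlds.
For □□(¬r → ¬q):
a: successors {c, d, f}; □(¬r → ¬q) there: c:F, d:F, f:F. ✗
b: no successors, so □□(¬r → ¬q) holds vacuously. ✓
c: successors {a, b, c}; □(¬r → ¬q) there: a:T, b:T, c:F. ✗
d: successors {a, b, f}; □(¬r → ¬q) there: a:T, b:T, f:F. ✗
e: successors {c, f}; □(¬r → ¬q) there: c:F, f:F. ✗
f: successors {a, b, d, e}; □(¬r → ¬q) there: a:T, b:T, d:F, e:T. ✗
— 1 world.

3 and 1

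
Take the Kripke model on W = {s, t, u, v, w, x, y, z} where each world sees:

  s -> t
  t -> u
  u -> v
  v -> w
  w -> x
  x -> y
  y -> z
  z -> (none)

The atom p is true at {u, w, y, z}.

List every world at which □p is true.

s: successors {t}; p there: t:F. ✗
t: successors {u}; p there: u:T. ✓
u: successors {v}; p there: v:F. ✗
v: successors {w}; p there: w:T. ✓
w: successors {x}; p there: x:F. ✗
x: successors {y}; p there: y:T. ✓
y: successors {z}; p there: z:T. ✓
z: no successors, so □p holds vacuously. ✓

{t, v, x, y, z}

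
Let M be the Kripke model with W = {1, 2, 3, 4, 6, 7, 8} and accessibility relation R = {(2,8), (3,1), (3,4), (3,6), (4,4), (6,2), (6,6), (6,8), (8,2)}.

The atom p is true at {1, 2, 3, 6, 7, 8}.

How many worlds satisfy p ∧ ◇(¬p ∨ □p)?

4

1: p is T, ◇(¬p ∨ □p) is F. ✗
2: p is T, ◇(¬p ∨ □p) is T. ✓
3: p is T, ◇(¬p ∨ □p) is T. ✓
4: p is F, ◇(¬p ∨ □p) is T. ✗
6: p is T, ◇(¬p ∨ □p) is T. ✓
7: p is T, ◇(¬p ∨ □p) is F. ✗
8: p is T, ◇(¬p ∨ □p) is T. ✓
Satisfying worlds: {2, 3, 6, 8}.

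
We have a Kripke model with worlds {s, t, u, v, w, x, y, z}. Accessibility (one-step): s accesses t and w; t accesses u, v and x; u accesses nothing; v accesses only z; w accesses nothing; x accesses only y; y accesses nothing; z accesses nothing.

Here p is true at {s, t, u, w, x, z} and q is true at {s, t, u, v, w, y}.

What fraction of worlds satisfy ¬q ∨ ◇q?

s: ¬q is F, ◇q is T. ✓
t: ¬q is F, ◇q is T. ✓
u: ¬q is F, ◇q is F. ✗
v: ¬q is F, ◇q is F. ✗
w: ¬q is F, ◇q is F. ✗
x: ¬q is T, ◇q is T. ✓
y: ¬q is F, ◇q is F. ✗
z: ¬q is T, ◇q is F. ✓
That's 4 of 8 worlds, so 4/8 = 1/2.

1/2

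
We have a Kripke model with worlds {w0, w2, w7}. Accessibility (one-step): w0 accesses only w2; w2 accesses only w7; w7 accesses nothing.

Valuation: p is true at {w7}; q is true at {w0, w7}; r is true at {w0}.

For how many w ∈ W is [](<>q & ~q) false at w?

1

w0: successors {w2}; <>q & ~q there: w2:T. ✓
w2: successors {w7}; <>q & ~q there: w7:F. ✗
w7: no successors, so [](<>q & ~q) holds vacuously. ✓
Satisfying worlds: {w0, w7}.
So [](<>q & ~q) fails at the other 1 world.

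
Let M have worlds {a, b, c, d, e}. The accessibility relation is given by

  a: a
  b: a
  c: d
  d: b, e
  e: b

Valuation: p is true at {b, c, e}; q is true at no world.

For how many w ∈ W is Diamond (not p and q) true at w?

a: successors {a}; not p and q there: a:F. ✗
b: successors {a}; not p and q there: a:F. ✗
c: successors {d}; not p and q there: d:F. ✗
d: successors {b, e}; not p and q there: b:F, e:F. ✗
e: successors {b}; not p and q there: b:F. ✗
Satisfying worlds: ∅.

0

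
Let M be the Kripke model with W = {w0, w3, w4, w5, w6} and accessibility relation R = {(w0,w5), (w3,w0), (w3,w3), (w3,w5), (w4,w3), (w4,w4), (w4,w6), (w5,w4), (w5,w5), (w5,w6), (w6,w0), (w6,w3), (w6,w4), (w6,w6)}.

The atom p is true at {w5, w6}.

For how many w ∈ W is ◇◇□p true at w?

4

w0: successors {w5}; ◇□p there: w5:F. ✗
w3: successors {w0, w3, w5}; ◇□p there: w0:F, w3:T, w5:F. ✓
w4: successors {w3, w4, w6}; ◇□p there: w3:T, w4:F, w6:T. ✓
w5: successors {w4, w5, w6}; ◇□p there: w4:F, w5:F, w6:T. ✓
w6: successors {w0, w3, w4, w6}; ◇□p there: w0:F, w3:T, w4:F, w6:T. ✓
Satisfying worlds: {w3, w4, w5, w6}.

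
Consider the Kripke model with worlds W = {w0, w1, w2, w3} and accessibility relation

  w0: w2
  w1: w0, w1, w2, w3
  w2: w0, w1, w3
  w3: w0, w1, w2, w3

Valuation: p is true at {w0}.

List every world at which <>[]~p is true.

w0: successors {w2}; []~p there: w2:F. ✗
w1: successors {w0, w1, w2, w3}; []~p there: w0:T, w1:F, w2:F, w3:F. ✓
w2: successors {w0, w1, w3}; []~p there: w0:T, w1:F, w3:F. ✓
w3: successors {w0, w1, w2, w3}; []~p there: w0:T, w1:F, w2:F, w3:F. ✓

{w1, w2, w3}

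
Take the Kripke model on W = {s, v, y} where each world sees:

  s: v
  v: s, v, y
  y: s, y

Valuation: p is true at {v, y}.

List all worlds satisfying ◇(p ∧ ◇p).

{s, v, y}

s: successors {v}; p ∧ ◇p there: v:T. ✓
v: successors {s, v, y}; p ∧ ◇p there: s:F, v:T, y:T. ✓
y: successors {s, y}; p ∧ ◇p there: s:F, y:T. ✓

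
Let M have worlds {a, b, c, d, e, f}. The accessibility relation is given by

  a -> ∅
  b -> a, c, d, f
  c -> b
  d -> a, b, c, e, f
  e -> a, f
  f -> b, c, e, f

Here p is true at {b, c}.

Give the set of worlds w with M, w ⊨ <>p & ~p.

a: <>p is F, ~p is T. ✗
b: <>p is T, ~p is F. ✗
c: <>p is T, ~p is F. ✗
d: <>p is T, ~p is T. ✓
e: <>p is F, ~p is T. ✗
f: <>p is T, ~p is T. ✓

{d, f}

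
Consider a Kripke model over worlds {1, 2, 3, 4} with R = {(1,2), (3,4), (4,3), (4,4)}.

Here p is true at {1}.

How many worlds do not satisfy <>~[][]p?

1: successors {2}; ~[][]p there: 2:F. ✗
2: no successors, so <>~[][]p fails. ✗
3: successors {4}; ~[][]p there: 4:T. ✓
4: successors {3, 4}; ~[][]p there: 3:T, 4:T. ✓
Satisfying worlds: {3, 4}.
So <>~[][]p fails at the other 2 worlds.

2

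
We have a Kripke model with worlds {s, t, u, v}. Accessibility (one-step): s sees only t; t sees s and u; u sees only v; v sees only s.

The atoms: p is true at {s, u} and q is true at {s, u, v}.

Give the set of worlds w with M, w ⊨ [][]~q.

s: successors {t}; []~q there: t:F. ✗
t: successors {s, u}; []~q there: s:T, u:F. ✗
u: successors {v}; []~q there: v:F. ✗
v: successors {s}; []~q there: s:T. ✓

{v}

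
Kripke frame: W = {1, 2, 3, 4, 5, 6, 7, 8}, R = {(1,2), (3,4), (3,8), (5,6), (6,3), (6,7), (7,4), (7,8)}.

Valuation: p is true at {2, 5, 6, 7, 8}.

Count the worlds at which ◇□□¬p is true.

4

1: successors {2}; □□¬p there: 2:T. ✓
2: no successors, so ◇□□¬p fails. ✗
3: successors {4, 8}; □□¬p there: 4:T, 8:T. ✓
4: no successors, so ◇□□¬p fails. ✗
5: successors {6}; □□¬p there: 6:F. ✗
6: successors {3, 7}; □□¬p there: 3:T, 7:T. ✓
7: successors {4, 8}; □□¬p there: 4:T, 8:T. ✓
8: no successors, so ◇□□¬p fails. ✗
Satisfying worlds: {1, 3, 6, 7}.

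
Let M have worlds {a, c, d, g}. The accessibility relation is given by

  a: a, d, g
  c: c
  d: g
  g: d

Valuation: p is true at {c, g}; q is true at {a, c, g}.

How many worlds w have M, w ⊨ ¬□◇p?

a: □◇p is F. ✓
c: □◇p is T. ✗
d: □◇p is F. ✓
g: □◇p is T. ✗
Satisfying worlds: {a, d}.

2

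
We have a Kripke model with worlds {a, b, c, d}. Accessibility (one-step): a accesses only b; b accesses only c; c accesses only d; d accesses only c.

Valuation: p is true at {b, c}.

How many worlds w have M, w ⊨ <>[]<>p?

2

a: successors {b}; []<>p there: b:F. ✗
b: successors {c}; []<>p there: c:T. ✓
c: successors {d}; []<>p there: d:F. ✗
d: successors {c}; []<>p there: c:T. ✓
Satisfying worlds: {b, d}.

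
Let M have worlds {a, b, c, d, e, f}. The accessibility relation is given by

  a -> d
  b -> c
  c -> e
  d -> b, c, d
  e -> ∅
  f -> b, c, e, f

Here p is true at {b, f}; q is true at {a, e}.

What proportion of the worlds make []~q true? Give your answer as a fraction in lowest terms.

2/3

a: successors {d}; ~q there: d:T. ✓
b: successors {c}; ~q there: c:T. ✓
c: successors {e}; ~q there: e:F. ✗
d: successors {b, c, d}; ~q there: b:T, c:T, d:T. ✓
e: no successors, so []~q holds vacuously. ✓
f: successors {b, c, e, f}; ~q there: b:T, c:T, e:F, f:T. ✗
That's 4 of 6 worlds, so 4/6 = 2/3.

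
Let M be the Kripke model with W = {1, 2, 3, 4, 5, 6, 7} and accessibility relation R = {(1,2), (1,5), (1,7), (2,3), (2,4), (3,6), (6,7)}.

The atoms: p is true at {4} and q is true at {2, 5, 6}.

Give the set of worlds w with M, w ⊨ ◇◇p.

{1}

1: successors {2, 5, 7}; ◇p there: 2:T, 5:F, 7:F. ✓
2: successors {3, 4}; ◇p there: 3:F, 4:F. ✗
3: successors {6}; ◇p there: 6:F. ✗
4: no successors, so ◇◇p fails. ✗
5: no successors, so ◇◇p fails. ✗
6: successors {7}; ◇p there: 7:F. ✗
7: no successors, so ◇◇p fails. ✗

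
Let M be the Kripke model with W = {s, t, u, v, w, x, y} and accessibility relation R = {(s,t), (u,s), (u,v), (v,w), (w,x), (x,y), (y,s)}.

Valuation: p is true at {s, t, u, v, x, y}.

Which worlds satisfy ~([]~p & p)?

{s, u, w, x, y}

s: []~p & p is F. ✓
t: []~p & p is T. ✗
u: []~p & p is F. ✓
v: []~p & p is T. ✗
w: []~p & p is F. ✓
x: []~p & p is F. ✓
y: []~p & p is F. ✓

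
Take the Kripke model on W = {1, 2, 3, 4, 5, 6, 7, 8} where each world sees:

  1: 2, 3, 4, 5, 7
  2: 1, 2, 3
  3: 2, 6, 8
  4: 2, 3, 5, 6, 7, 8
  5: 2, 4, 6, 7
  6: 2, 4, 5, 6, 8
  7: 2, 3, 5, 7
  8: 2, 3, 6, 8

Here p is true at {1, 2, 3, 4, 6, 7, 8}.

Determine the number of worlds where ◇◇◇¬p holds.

8

1: successors {2, 3, 4, 5, 7}; ◇◇¬p there: 2:T, 3:T, 4:T, 5:T, 7:T. ✓
2: successors {1, 2, 3}; ◇◇¬p there: 1:T, 2:T, 3:T. ✓
3: successors {2, 6, 8}; ◇◇¬p there: 2:T, 6:T, 8:T. ✓
4: successors {2, 3, 5, 6, 7, 8}; ◇◇¬p there: 2:T, 3:T, 5:T, 6:T, 7:T, 8:T. ✓
5: successors {2, 4, 6, 7}; ◇◇¬p there: 2:T, 4:T, 6:T, 7:T. ✓
6: successors {2, 4, 5, 6, 8}; ◇◇¬p there: 2:T, 4:T, 5:T, 6:T, 8:T. ✓
7: successors {2, 3, 5, 7}; ◇◇¬p there: 2:T, 3:T, 5:T, 7:T. ✓
8: successors {2, 3, 6, 8}; ◇◇¬p there: 2:T, 3:T, 6:T, 8:T. ✓
Satisfying worlds: {1, 2, 3, 4, 5, 6, 7, 8}.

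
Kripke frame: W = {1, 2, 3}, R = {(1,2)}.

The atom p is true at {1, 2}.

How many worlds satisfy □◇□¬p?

1: successors {2}; ◇□¬p there: 2:F. ✗
2: no successors, so □◇□¬p holds vacuously. ✓
3: no successors, so □◇□¬p holds vacuously. ✓
Satisfying worlds: {2, 3}.

2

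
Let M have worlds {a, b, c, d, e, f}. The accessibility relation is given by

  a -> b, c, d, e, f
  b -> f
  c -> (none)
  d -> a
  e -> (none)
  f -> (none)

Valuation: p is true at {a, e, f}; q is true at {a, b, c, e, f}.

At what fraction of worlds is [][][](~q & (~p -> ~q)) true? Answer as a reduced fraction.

2/3

a: successors {b, c, d, e, f}; [][](~q & (~p -> ~q)) there: b:T, c:T, d:F, e:T, f:T. ✗
b: successors {f}; [][](~q & (~p -> ~q)) there: f:T. ✓
c: no successors, so [][][](~q & (~p -> ~q)) holds vacuously. ✓
d: successors {a}; [][](~q & (~p -> ~q)) there: a:F. ✗
e: no successors, so [][][](~q & (~p -> ~q)) holds vacuously. ✓
f: no successors, so [][][](~q & (~p -> ~q)) holds vacuously. ✓
That's 4 of 6 worlds, so 4/6 = 2/3.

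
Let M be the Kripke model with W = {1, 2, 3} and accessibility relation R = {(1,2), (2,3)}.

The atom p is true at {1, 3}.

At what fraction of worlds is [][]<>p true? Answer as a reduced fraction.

1: successors {2}; []<>p there: 2:F. ✗
2: successors {3}; []<>p there: 3:T. ✓
3: no successors, so [][]<>p holds vacuously. ✓
That's 2 of 3 worlds, so 2/3.

2/3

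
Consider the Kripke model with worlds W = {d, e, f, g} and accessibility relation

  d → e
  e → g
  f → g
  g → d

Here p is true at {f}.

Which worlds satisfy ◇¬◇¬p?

∅

d: successors {e}; ¬◇¬p there: e:F. ✗
e: successors {g}; ¬◇¬p there: g:F. ✗
f: successors {g}; ¬◇¬p there: g:F. ✗
g: successors {d}; ¬◇¬p there: d:F. ✗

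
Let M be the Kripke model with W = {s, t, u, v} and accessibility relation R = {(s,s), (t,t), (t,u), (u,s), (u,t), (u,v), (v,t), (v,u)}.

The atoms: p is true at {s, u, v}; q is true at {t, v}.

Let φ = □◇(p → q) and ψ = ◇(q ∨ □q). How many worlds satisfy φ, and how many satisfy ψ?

2 and 3

For □◇(p → q):
s: successors {s}; ◇(p → q) there: s:F. ✗
t: successors {t, u}; ◇(p → q) there: t:T, u:T. ✓
u: successors {s, t, v}; ◇(p → q) there: s:F, t:T, v:T. ✗
v: successors {t, u}; ◇(p → q) there: t:T, u:T. ✓
— 2 worlds.
For ◇(q ∨ □q):
s: successors {s}; q ∨ □q there: s:F. ✗
t: successors {t, u}; q ∨ □q there: t:T, u:F. ✓
u: successors {s, t, v}; q ∨ □q there: s:F, t:T, v:T. ✓
v: successors {t, u}; q ∨ □q there: t:T, u:F. ✓
— 3 worlds.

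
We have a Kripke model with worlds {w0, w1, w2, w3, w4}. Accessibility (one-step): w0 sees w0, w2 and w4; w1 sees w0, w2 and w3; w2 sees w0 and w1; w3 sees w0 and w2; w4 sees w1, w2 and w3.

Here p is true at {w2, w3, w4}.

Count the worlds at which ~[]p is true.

w0: []p is F. ✓
w1: []p is F. ✓
w2: []p is F. ✓
w3: []p is F. ✓
w4: []p is F. ✓
Satisfying worlds: {w0, w1, w2, w3, w4}.

5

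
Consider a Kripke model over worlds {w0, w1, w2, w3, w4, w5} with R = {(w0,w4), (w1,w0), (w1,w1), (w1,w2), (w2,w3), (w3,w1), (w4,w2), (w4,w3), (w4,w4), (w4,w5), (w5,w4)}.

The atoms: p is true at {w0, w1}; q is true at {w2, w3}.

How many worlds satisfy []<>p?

2

w0: successors {w4}; <>p there: w4:F. ✗
w1: successors {w0, w1, w2}; <>p there: w0:F, w1:T, w2:F. ✗
w2: successors {w3}; <>p there: w3:T. ✓
w3: successors {w1}; <>p there: w1:T. ✓
w4: successors {w2, w3, w4, w5}; <>p there: w2:F, w3:T, w4:F, w5:F. ✗
w5: successors {w4}; <>p there: w4:F. ✗
Satisfying worlds: {w2, w3}.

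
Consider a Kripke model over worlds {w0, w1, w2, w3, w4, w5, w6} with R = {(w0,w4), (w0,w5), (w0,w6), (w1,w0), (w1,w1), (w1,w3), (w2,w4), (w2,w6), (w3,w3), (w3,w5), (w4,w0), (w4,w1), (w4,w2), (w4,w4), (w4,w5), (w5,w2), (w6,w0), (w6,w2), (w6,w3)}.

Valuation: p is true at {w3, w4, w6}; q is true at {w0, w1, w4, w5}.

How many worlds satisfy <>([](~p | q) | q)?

6

w0: successors {w4, w5, w6}; [](~p | q) | q there: w4:T, w5:T, w6:F. ✓
w1: successors {w0, w1, w3}; [](~p | q) | q there: w0:T, w1:T, w3:F. ✓
w2: successors {w4, w6}; [](~p | q) | q there: w4:T, w6:F. ✓
w3: successors {w3, w5}; [](~p | q) | q there: w3:F, w5:T. ✓
w4: successors {w0, w1, w2, w4, w5}; [](~p | q) | q there: w0:T, w1:T, w2:F, w4:T, w5:T. ✓
w5: successors {w2}; [](~p | q) | q there: w2:F. ✗
w6: successors {w0, w2, w3}; [](~p | q) | q there: w0:T, w2:F, w3:F. ✓
Satisfying worlds: {w0, w1, w2, w3, w4, w6}.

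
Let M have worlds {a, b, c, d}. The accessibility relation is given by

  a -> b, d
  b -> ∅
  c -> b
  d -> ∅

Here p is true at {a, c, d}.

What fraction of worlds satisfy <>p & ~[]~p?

1/4

a: <>p is T, ~[]~p is T. ✓
b: <>p is F, ~[]~p is F. ✗
c: <>p is F, ~[]~p is F. ✗
d: <>p is F, ~[]~p is F. ✗
That's 1 of 4 worlds, so 1/4.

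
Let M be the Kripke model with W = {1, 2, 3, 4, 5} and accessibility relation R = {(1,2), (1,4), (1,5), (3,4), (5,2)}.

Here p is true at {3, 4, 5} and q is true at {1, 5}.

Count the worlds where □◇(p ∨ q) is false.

3

1: successors {2, 4, 5}; ◇(p ∨ q) there: 2:F, 4:F, 5:F. ✗
2: no successors, so □◇(p ∨ q) holds vacuously. ✓
3: successors {4}; ◇(p ∨ q) there: 4:F. ✗
4: no successors, so □◇(p ∨ q) holds vacuously. ✓
5: successors {2}; ◇(p ∨ q) there: 2:F. ✗
Satisfying worlds: {2, 4}.
So □◇(p ∨ q) fails at the other 3 worlds.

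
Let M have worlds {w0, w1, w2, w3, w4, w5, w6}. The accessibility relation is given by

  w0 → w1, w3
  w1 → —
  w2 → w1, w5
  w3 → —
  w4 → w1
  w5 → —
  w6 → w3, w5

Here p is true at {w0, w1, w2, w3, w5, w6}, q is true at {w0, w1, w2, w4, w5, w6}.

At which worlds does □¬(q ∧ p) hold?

w0: successors {w1, w3}; ¬(q ∧ p) there: w1:F, w3:T. ✗
w1: no successors, so □¬(q ∧ p) holds vacuously. ✓
w2: successors {w1, w5}; ¬(q ∧ p) there: w1:F, w5:F. ✗
w3: no successors, so □¬(q ∧ p) holds vacuously. ✓
w4: successors {w1}; ¬(q ∧ p) there: w1:F. ✗
w5: no successors, so □¬(q ∧ p) holds vacuously. ✓
w6: successors {w3, w5}; ¬(q ∧ p) there: w3:T, w5:F. ✗

{w1, w3, w5}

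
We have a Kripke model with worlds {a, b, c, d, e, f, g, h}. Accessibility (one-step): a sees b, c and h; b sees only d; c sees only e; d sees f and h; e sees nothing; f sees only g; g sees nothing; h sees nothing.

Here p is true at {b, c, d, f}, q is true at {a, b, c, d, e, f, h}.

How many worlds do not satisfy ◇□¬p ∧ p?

a: ◇□¬p is T, p is F. ✗
b: ◇□¬p is F, p is T. ✗
c: ◇□¬p is T, p is T. ✓
d: ◇□¬p is T, p is T. ✓
e: ◇□¬p is F, p is F. ✗
f: ◇□¬p is T, p is T. ✓
g: ◇□¬p is F, p is F. ✗
h: ◇□¬p is F, p is F. ✗
Satisfying worlds: {c, d, f}.
So ◇□¬p ∧ p fails at the other 5 worlds.

5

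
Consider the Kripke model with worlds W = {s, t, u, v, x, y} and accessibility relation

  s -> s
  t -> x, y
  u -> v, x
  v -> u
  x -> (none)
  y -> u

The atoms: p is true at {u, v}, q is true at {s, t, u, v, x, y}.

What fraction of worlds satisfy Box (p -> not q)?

1/2

s: successors {s}; p -> not q there: s:T. ✓
t: successors {x, y}; p -> not q there: x:T, y:T. ✓
u: successors {v, x}; p -> not q there: v:F, x:T. ✗
v: successors {u}; p -> not q there: u:F. ✗
x: no successors, so Box (p -> not q) holds vacuously. ✓
y: successors {u}; p -> not q there: u:F. ✗
That's 3 of 6 worlds, so 3/6 = 1/2.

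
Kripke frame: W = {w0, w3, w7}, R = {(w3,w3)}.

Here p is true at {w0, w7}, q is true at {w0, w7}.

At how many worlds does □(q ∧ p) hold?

w0: no successors, so □(q ∧ p) holds vacuously. ✓
w3: successors {w3}; q ∧ p there: w3:F. ✗
w7: no successors, so □(q ∧ p) holds vacuously. ✓
Satisfying worlds: {w0, w7}.

2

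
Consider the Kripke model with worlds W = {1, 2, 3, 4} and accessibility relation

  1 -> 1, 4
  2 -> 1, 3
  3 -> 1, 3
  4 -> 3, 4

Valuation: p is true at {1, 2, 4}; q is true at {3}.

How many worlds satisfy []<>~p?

1: successors {1, 4}; <>~p there: 1:F, 4:T. ✗
2: successors {1, 3}; <>~p there: 1:F, 3:T. ✗
3: successors {1, 3}; <>~p there: 1:F, 3:T. ✗
4: successors {3, 4}; <>~p there: 3:T, 4:T. ✓
Satisfying worlds: {4}.

1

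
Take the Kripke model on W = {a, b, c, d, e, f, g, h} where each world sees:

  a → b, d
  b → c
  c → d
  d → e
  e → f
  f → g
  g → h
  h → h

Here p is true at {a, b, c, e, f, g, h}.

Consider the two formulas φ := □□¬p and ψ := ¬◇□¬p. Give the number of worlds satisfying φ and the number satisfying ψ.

1 and 7

For □□¬p:
a: successors {b, d}; □¬p there: b:F, d:F. ✗
b: successors {c}; □¬p there: c:T. ✓
c: successors {d}; □¬p there: d:F. ✗
d: successors {e}; □¬p there: e:F. ✗
e: successors {f}; □¬p there: f:F. ✗
f: successors {g}; □¬p there: g:F. ✗
g: successors {h}; □¬p there: h:F. ✗
h: successors {h}; □¬p there: h:F. ✗
— 1 world.
For ¬◇□¬p:
a: ◇□¬p is F. ✓
b: ◇□¬p is T. ✗
c: ◇□¬p is F. ✓
d: ◇□¬p is F. ✓
e: ◇□¬p is F. ✓
f: ◇□¬p is F. ✓
g: ◇□¬p is F. ✓
h: ◇□¬p is F. ✓
— 7 worlds.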